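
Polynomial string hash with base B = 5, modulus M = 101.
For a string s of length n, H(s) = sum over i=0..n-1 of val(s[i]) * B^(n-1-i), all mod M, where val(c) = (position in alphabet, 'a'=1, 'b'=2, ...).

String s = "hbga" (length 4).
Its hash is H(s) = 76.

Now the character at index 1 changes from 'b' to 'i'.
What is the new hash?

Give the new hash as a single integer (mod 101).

val('b') = 2, val('i') = 9
Position k = 1, exponent = n-1-k = 2
B^2 mod M = 5^2 mod 101 = 25
Delta = (9 - 2) * 25 mod 101 = 74
New hash = (76 + 74) mod 101 = 49

Answer: 49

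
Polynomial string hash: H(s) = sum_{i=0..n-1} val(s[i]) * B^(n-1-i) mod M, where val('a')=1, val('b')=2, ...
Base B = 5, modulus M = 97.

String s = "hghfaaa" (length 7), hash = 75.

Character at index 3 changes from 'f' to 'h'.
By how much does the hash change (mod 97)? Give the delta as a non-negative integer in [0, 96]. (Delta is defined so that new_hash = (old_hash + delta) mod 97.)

Answer: 56

Derivation:
Delta formula: (val(new) - val(old)) * B^(n-1-k) mod M
  val('h') - val('f') = 8 - 6 = 2
  B^(n-1-k) = 5^3 mod 97 = 28
  Delta = 2 * 28 mod 97 = 56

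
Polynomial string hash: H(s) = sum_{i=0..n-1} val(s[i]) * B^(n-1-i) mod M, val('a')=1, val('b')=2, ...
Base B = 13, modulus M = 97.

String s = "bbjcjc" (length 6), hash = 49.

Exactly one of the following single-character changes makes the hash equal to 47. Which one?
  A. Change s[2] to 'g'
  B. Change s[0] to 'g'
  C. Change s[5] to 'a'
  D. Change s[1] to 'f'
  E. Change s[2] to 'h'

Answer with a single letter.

Option A: s[2]='j'->'g', delta=(7-10)*13^3 mod 97 = 5, hash=49+5 mod 97 = 54
Option B: s[0]='b'->'g', delta=(7-2)*13^5 mod 97 = 79, hash=49+79 mod 97 = 31
Option C: s[5]='c'->'a', delta=(1-3)*13^0 mod 97 = 95, hash=49+95 mod 97 = 47 <-- target
Option D: s[1]='b'->'f', delta=(6-2)*13^4 mod 97 = 75, hash=49+75 mod 97 = 27
Option E: s[2]='j'->'h', delta=(8-10)*13^3 mod 97 = 68, hash=49+68 mod 97 = 20

Answer: C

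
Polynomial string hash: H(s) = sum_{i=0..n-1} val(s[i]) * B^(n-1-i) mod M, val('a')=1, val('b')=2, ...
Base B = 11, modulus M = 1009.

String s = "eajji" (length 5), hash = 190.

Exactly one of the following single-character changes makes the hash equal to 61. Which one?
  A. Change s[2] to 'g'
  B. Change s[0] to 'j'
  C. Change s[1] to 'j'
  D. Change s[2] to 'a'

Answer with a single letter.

Answer: C

Derivation:
Option A: s[2]='j'->'g', delta=(7-10)*11^2 mod 1009 = 646, hash=190+646 mod 1009 = 836
Option B: s[0]='e'->'j', delta=(10-5)*11^4 mod 1009 = 557, hash=190+557 mod 1009 = 747
Option C: s[1]='a'->'j', delta=(10-1)*11^3 mod 1009 = 880, hash=190+880 mod 1009 = 61 <-- target
Option D: s[2]='j'->'a', delta=(1-10)*11^2 mod 1009 = 929, hash=190+929 mod 1009 = 110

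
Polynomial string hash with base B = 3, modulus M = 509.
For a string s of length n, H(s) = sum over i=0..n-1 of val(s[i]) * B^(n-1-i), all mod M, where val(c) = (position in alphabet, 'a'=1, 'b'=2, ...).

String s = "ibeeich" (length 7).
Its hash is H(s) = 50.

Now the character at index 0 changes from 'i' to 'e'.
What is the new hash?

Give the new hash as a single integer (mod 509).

val('i') = 9, val('e') = 5
Position k = 0, exponent = n-1-k = 6
B^6 mod M = 3^6 mod 509 = 220
Delta = (5 - 9) * 220 mod 509 = 138
New hash = (50 + 138) mod 509 = 188

Answer: 188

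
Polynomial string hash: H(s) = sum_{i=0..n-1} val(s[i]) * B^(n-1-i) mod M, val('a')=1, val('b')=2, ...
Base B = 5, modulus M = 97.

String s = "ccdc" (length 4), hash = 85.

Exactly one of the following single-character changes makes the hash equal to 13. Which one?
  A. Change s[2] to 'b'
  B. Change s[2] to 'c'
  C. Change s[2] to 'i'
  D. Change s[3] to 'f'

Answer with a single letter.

Answer: C

Derivation:
Option A: s[2]='d'->'b', delta=(2-4)*5^1 mod 97 = 87, hash=85+87 mod 97 = 75
Option B: s[2]='d'->'c', delta=(3-4)*5^1 mod 97 = 92, hash=85+92 mod 97 = 80
Option C: s[2]='d'->'i', delta=(9-4)*5^1 mod 97 = 25, hash=85+25 mod 97 = 13 <-- target
Option D: s[3]='c'->'f', delta=(6-3)*5^0 mod 97 = 3, hash=85+3 mod 97 = 88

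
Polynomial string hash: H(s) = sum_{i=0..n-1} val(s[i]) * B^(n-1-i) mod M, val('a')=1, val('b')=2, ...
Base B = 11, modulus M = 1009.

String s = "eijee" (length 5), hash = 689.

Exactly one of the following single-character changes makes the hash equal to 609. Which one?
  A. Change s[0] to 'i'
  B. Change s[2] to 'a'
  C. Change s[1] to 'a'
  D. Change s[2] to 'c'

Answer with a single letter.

Answer: B

Derivation:
Option A: s[0]='e'->'i', delta=(9-5)*11^4 mod 1009 = 42, hash=689+42 mod 1009 = 731
Option B: s[2]='j'->'a', delta=(1-10)*11^2 mod 1009 = 929, hash=689+929 mod 1009 = 609 <-- target
Option C: s[1]='i'->'a', delta=(1-9)*11^3 mod 1009 = 451, hash=689+451 mod 1009 = 131
Option D: s[2]='j'->'c', delta=(3-10)*11^2 mod 1009 = 162, hash=689+162 mod 1009 = 851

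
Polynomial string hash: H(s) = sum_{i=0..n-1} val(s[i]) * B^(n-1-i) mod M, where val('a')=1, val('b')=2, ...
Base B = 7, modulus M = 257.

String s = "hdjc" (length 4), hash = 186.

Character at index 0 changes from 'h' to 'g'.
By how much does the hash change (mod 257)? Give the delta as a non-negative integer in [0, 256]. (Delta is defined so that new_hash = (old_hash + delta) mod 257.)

Delta formula: (val(new) - val(old)) * B^(n-1-k) mod M
  val('g') - val('h') = 7 - 8 = -1
  B^(n-1-k) = 7^3 mod 257 = 86
  Delta = -1 * 86 mod 257 = 171

Answer: 171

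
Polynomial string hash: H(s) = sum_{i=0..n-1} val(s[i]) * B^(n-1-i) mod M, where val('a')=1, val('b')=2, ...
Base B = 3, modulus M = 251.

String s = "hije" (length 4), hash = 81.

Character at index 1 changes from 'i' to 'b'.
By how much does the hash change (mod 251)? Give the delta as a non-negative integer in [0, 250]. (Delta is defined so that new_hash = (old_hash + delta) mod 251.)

Answer: 188

Derivation:
Delta formula: (val(new) - val(old)) * B^(n-1-k) mod M
  val('b') - val('i') = 2 - 9 = -7
  B^(n-1-k) = 3^2 mod 251 = 9
  Delta = -7 * 9 mod 251 = 188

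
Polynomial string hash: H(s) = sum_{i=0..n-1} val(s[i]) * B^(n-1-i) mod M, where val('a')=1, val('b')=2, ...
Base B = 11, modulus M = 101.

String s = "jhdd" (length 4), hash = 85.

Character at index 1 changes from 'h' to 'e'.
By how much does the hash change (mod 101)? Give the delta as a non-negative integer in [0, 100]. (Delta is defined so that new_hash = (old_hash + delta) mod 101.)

Answer: 41

Derivation:
Delta formula: (val(new) - val(old)) * B^(n-1-k) mod M
  val('e') - val('h') = 5 - 8 = -3
  B^(n-1-k) = 11^2 mod 101 = 20
  Delta = -3 * 20 mod 101 = 41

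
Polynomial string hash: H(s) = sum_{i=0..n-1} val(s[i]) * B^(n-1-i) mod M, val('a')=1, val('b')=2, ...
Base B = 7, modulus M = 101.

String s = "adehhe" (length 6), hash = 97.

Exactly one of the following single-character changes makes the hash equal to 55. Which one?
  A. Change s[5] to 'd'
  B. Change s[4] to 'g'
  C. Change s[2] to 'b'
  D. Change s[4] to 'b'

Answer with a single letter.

Answer: D

Derivation:
Option A: s[5]='e'->'d', delta=(4-5)*7^0 mod 101 = 100, hash=97+100 mod 101 = 96
Option B: s[4]='h'->'g', delta=(7-8)*7^1 mod 101 = 94, hash=97+94 mod 101 = 90
Option C: s[2]='e'->'b', delta=(2-5)*7^3 mod 101 = 82, hash=97+82 mod 101 = 78
Option D: s[4]='h'->'b', delta=(2-8)*7^1 mod 101 = 59, hash=97+59 mod 101 = 55 <-- target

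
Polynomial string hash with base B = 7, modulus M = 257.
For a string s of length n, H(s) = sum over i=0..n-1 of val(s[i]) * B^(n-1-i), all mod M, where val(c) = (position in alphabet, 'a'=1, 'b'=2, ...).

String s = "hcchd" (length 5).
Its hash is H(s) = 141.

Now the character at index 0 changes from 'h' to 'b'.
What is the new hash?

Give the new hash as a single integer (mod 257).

Answer: 127

Derivation:
val('h') = 8, val('b') = 2
Position k = 0, exponent = n-1-k = 4
B^4 mod M = 7^4 mod 257 = 88
Delta = (2 - 8) * 88 mod 257 = 243
New hash = (141 + 243) mod 257 = 127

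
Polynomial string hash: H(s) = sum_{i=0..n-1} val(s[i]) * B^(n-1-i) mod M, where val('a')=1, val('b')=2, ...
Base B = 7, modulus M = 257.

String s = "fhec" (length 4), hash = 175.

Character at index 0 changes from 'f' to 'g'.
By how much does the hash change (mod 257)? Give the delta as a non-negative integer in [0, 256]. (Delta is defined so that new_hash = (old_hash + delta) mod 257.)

Delta formula: (val(new) - val(old)) * B^(n-1-k) mod M
  val('g') - val('f') = 7 - 6 = 1
  B^(n-1-k) = 7^3 mod 257 = 86
  Delta = 1 * 86 mod 257 = 86

Answer: 86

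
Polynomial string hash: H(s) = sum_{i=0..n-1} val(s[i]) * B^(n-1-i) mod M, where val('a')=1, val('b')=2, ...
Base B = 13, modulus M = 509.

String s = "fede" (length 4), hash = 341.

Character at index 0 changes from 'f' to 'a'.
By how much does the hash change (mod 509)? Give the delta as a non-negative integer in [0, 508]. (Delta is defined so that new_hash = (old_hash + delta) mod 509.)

Delta formula: (val(new) - val(old)) * B^(n-1-k) mod M
  val('a') - val('f') = 1 - 6 = -5
  B^(n-1-k) = 13^3 mod 509 = 161
  Delta = -5 * 161 mod 509 = 213

Answer: 213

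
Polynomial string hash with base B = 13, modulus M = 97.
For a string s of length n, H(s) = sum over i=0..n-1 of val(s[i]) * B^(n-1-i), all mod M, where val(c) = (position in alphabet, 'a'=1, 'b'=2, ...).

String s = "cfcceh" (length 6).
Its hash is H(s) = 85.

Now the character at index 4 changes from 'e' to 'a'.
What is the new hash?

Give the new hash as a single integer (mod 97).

val('e') = 5, val('a') = 1
Position k = 4, exponent = n-1-k = 1
B^1 mod M = 13^1 mod 97 = 13
Delta = (1 - 5) * 13 mod 97 = 45
New hash = (85 + 45) mod 97 = 33

Answer: 33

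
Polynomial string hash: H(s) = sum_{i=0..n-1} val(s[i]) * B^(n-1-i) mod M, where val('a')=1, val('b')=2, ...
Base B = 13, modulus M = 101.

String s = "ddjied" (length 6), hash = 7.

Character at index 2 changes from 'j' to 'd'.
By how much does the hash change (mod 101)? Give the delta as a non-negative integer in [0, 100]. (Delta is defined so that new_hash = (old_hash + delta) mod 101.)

Delta formula: (val(new) - val(old)) * B^(n-1-k) mod M
  val('d') - val('j') = 4 - 10 = -6
  B^(n-1-k) = 13^3 mod 101 = 76
  Delta = -6 * 76 mod 101 = 49

Answer: 49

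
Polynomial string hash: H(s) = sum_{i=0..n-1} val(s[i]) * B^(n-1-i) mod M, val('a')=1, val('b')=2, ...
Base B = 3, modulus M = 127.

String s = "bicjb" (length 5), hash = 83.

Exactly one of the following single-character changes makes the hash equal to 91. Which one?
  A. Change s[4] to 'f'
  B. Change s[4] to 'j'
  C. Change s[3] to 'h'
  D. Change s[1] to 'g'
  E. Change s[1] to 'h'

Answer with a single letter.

Option A: s[4]='b'->'f', delta=(6-2)*3^0 mod 127 = 4, hash=83+4 mod 127 = 87
Option B: s[4]='b'->'j', delta=(10-2)*3^0 mod 127 = 8, hash=83+8 mod 127 = 91 <-- target
Option C: s[3]='j'->'h', delta=(8-10)*3^1 mod 127 = 121, hash=83+121 mod 127 = 77
Option D: s[1]='i'->'g', delta=(7-9)*3^3 mod 127 = 73, hash=83+73 mod 127 = 29
Option E: s[1]='i'->'h', delta=(8-9)*3^3 mod 127 = 100, hash=83+100 mod 127 = 56

Answer: B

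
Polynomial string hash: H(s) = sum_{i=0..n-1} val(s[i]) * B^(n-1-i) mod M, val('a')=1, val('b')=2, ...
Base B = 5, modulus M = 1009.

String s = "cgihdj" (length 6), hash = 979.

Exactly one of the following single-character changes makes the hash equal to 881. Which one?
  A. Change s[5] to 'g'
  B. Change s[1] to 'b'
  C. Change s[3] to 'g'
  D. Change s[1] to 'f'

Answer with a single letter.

Option A: s[5]='j'->'g', delta=(7-10)*5^0 mod 1009 = 1006, hash=979+1006 mod 1009 = 976
Option B: s[1]='g'->'b', delta=(2-7)*5^4 mod 1009 = 911, hash=979+911 mod 1009 = 881 <-- target
Option C: s[3]='h'->'g', delta=(7-8)*5^2 mod 1009 = 984, hash=979+984 mod 1009 = 954
Option D: s[1]='g'->'f', delta=(6-7)*5^4 mod 1009 = 384, hash=979+384 mod 1009 = 354

Answer: B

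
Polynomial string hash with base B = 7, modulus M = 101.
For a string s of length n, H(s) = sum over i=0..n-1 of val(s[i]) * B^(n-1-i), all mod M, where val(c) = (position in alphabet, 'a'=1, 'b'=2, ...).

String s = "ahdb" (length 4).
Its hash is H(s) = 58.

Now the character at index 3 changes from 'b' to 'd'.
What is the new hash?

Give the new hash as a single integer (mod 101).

val('b') = 2, val('d') = 4
Position k = 3, exponent = n-1-k = 0
B^0 mod M = 7^0 mod 101 = 1
Delta = (4 - 2) * 1 mod 101 = 2
New hash = (58 + 2) mod 101 = 60

Answer: 60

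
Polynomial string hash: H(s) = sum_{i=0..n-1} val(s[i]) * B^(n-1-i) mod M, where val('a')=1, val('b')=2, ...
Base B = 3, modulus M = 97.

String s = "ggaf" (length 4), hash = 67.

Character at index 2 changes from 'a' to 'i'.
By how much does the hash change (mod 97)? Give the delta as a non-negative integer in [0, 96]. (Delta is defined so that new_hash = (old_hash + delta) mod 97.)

Answer: 24

Derivation:
Delta formula: (val(new) - val(old)) * B^(n-1-k) mod M
  val('i') - val('a') = 9 - 1 = 8
  B^(n-1-k) = 3^1 mod 97 = 3
  Delta = 8 * 3 mod 97 = 24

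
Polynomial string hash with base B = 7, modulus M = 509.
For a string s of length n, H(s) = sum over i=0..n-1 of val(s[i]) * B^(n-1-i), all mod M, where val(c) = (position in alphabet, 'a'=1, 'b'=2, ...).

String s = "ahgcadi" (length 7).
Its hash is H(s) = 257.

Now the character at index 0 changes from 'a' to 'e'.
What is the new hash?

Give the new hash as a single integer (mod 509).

val('a') = 1, val('e') = 5
Position k = 0, exponent = n-1-k = 6
B^6 mod M = 7^6 mod 509 = 70
Delta = (5 - 1) * 70 mod 509 = 280
New hash = (257 + 280) mod 509 = 28

Answer: 28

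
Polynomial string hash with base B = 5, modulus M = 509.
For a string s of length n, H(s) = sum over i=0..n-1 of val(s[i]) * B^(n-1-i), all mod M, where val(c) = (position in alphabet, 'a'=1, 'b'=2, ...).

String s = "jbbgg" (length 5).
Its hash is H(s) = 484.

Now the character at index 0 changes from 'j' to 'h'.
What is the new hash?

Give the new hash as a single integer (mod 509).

val('j') = 10, val('h') = 8
Position k = 0, exponent = n-1-k = 4
B^4 mod M = 5^4 mod 509 = 116
Delta = (8 - 10) * 116 mod 509 = 277
New hash = (484 + 277) mod 509 = 252

Answer: 252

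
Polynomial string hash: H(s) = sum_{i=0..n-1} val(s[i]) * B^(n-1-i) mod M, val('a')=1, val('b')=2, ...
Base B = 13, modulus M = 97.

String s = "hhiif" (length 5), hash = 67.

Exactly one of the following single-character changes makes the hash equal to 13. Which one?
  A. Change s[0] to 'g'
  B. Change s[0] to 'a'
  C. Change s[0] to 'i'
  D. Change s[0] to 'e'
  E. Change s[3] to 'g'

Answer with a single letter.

Option A: s[0]='h'->'g', delta=(7-8)*13^4 mod 97 = 54, hash=67+54 mod 97 = 24
Option B: s[0]='h'->'a', delta=(1-8)*13^4 mod 97 = 87, hash=67+87 mod 97 = 57
Option C: s[0]='h'->'i', delta=(9-8)*13^4 mod 97 = 43, hash=67+43 mod 97 = 13 <-- target
Option D: s[0]='h'->'e', delta=(5-8)*13^4 mod 97 = 65, hash=67+65 mod 97 = 35
Option E: s[3]='i'->'g', delta=(7-9)*13^1 mod 97 = 71, hash=67+71 mod 97 = 41

Answer: C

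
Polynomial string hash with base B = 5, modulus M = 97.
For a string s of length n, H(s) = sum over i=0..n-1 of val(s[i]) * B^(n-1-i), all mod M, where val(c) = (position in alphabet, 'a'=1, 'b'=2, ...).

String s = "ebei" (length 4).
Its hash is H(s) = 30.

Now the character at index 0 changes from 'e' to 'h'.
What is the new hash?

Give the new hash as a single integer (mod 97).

Answer: 17

Derivation:
val('e') = 5, val('h') = 8
Position k = 0, exponent = n-1-k = 3
B^3 mod M = 5^3 mod 97 = 28
Delta = (8 - 5) * 28 mod 97 = 84
New hash = (30 + 84) mod 97 = 17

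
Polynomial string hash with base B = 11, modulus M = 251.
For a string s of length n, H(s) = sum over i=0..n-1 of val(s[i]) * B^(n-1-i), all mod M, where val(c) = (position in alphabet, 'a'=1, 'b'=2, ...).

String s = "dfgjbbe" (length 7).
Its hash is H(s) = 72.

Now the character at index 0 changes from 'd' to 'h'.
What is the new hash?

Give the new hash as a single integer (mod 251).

val('d') = 4, val('h') = 8
Position k = 0, exponent = n-1-k = 6
B^6 mod M = 11^6 mod 251 = 3
Delta = (8 - 4) * 3 mod 251 = 12
New hash = (72 + 12) mod 251 = 84

Answer: 84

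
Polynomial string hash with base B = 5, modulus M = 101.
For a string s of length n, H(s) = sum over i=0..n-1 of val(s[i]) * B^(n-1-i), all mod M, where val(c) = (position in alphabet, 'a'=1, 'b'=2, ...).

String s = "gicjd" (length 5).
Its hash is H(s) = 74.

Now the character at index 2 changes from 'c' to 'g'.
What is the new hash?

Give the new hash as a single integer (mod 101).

Answer: 73

Derivation:
val('c') = 3, val('g') = 7
Position k = 2, exponent = n-1-k = 2
B^2 mod M = 5^2 mod 101 = 25
Delta = (7 - 3) * 25 mod 101 = 100
New hash = (74 + 100) mod 101 = 73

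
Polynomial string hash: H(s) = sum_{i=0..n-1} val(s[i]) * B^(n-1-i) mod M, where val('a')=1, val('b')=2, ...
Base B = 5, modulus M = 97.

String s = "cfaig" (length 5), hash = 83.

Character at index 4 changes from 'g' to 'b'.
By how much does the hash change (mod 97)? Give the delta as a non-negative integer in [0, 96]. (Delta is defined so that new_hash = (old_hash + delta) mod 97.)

Delta formula: (val(new) - val(old)) * B^(n-1-k) mod M
  val('b') - val('g') = 2 - 7 = -5
  B^(n-1-k) = 5^0 mod 97 = 1
  Delta = -5 * 1 mod 97 = 92

Answer: 92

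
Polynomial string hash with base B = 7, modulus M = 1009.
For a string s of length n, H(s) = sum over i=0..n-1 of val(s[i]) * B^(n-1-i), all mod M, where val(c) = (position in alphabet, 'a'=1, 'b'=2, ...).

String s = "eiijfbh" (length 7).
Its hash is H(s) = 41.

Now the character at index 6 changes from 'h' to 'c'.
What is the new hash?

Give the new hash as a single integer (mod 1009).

Answer: 36

Derivation:
val('h') = 8, val('c') = 3
Position k = 6, exponent = n-1-k = 0
B^0 mod M = 7^0 mod 1009 = 1
Delta = (3 - 8) * 1 mod 1009 = 1004
New hash = (41 + 1004) mod 1009 = 36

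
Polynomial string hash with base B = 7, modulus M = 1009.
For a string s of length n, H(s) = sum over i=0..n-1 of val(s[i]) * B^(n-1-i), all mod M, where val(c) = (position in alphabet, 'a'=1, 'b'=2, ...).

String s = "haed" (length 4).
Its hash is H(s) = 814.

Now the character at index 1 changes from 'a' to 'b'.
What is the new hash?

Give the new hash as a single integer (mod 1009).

Answer: 863

Derivation:
val('a') = 1, val('b') = 2
Position k = 1, exponent = n-1-k = 2
B^2 mod M = 7^2 mod 1009 = 49
Delta = (2 - 1) * 49 mod 1009 = 49
New hash = (814 + 49) mod 1009 = 863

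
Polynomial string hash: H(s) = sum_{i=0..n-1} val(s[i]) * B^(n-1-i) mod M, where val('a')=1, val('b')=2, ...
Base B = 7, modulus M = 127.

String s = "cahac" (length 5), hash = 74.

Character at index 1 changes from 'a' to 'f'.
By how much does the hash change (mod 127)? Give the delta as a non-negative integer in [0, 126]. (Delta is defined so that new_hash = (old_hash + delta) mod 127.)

Answer: 64

Derivation:
Delta formula: (val(new) - val(old)) * B^(n-1-k) mod M
  val('f') - val('a') = 6 - 1 = 5
  B^(n-1-k) = 7^3 mod 127 = 89
  Delta = 5 * 89 mod 127 = 64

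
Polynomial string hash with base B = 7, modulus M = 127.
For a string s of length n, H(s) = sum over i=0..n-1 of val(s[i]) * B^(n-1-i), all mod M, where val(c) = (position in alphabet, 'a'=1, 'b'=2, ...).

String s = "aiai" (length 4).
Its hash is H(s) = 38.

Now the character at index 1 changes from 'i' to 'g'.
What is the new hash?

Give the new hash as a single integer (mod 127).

Answer: 67

Derivation:
val('i') = 9, val('g') = 7
Position k = 1, exponent = n-1-k = 2
B^2 mod M = 7^2 mod 127 = 49
Delta = (7 - 9) * 49 mod 127 = 29
New hash = (38 + 29) mod 127 = 67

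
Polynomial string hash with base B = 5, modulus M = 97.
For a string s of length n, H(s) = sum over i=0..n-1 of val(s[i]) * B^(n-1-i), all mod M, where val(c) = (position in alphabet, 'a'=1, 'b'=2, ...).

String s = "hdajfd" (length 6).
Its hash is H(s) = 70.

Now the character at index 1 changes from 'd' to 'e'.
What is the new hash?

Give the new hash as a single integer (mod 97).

val('d') = 4, val('e') = 5
Position k = 1, exponent = n-1-k = 4
B^4 mod M = 5^4 mod 97 = 43
Delta = (5 - 4) * 43 mod 97 = 43
New hash = (70 + 43) mod 97 = 16

Answer: 16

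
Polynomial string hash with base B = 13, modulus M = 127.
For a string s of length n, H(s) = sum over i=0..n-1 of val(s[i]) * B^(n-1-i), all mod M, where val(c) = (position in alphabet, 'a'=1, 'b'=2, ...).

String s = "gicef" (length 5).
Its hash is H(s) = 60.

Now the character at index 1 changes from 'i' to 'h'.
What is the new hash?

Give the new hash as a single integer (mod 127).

val('i') = 9, val('h') = 8
Position k = 1, exponent = n-1-k = 3
B^3 mod M = 13^3 mod 127 = 38
Delta = (8 - 9) * 38 mod 127 = 89
New hash = (60 + 89) mod 127 = 22

Answer: 22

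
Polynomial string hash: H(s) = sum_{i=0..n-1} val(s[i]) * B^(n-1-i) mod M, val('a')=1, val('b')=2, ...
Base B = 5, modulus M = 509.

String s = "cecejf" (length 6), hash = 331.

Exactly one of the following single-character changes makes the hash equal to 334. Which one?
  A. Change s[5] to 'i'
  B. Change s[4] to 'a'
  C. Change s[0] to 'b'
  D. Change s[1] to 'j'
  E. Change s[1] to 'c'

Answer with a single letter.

Option A: s[5]='f'->'i', delta=(9-6)*5^0 mod 509 = 3, hash=331+3 mod 509 = 334 <-- target
Option B: s[4]='j'->'a', delta=(1-10)*5^1 mod 509 = 464, hash=331+464 mod 509 = 286
Option C: s[0]='c'->'b', delta=(2-3)*5^5 mod 509 = 438, hash=331+438 mod 509 = 260
Option D: s[1]='e'->'j', delta=(10-5)*5^4 mod 509 = 71, hash=331+71 mod 509 = 402
Option E: s[1]='e'->'c', delta=(3-5)*5^4 mod 509 = 277, hash=331+277 mod 509 = 99

Answer: A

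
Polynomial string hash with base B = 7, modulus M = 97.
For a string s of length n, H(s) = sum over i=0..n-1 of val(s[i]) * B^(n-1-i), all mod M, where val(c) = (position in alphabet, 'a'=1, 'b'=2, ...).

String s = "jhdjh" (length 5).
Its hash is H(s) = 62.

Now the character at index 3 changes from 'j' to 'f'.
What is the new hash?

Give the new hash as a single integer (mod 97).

val('j') = 10, val('f') = 6
Position k = 3, exponent = n-1-k = 1
B^1 mod M = 7^1 mod 97 = 7
Delta = (6 - 10) * 7 mod 97 = 69
New hash = (62 + 69) mod 97 = 34

Answer: 34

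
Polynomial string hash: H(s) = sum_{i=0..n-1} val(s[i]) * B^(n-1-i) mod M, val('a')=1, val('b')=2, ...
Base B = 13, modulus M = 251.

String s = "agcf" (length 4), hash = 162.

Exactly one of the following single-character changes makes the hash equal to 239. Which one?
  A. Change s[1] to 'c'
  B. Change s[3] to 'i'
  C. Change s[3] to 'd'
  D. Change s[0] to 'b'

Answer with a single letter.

Answer: A

Derivation:
Option A: s[1]='g'->'c', delta=(3-7)*13^2 mod 251 = 77, hash=162+77 mod 251 = 239 <-- target
Option B: s[3]='f'->'i', delta=(9-6)*13^0 mod 251 = 3, hash=162+3 mod 251 = 165
Option C: s[3]='f'->'d', delta=(4-6)*13^0 mod 251 = 249, hash=162+249 mod 251 = 160
Option D: s[0]='a'->'b', delta=(2-1)*13^3 mod 251 = 189, hash=162+189 mod 251 = 100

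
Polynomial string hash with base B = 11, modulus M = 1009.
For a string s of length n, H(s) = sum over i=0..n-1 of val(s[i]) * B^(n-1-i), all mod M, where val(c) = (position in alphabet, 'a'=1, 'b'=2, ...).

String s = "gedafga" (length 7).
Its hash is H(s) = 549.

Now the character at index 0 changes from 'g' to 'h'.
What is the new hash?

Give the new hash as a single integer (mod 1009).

val('g') = 7, val('h') = 8
Position k = 0, exponent = n-1-k = 6
B^6 mod M = 11^6 mod 1009 = 766
Delta = (8 - 7) * 766 mod 1009 = 766
New hash = (549 + 766) mod 1009 = 306

Answer: 306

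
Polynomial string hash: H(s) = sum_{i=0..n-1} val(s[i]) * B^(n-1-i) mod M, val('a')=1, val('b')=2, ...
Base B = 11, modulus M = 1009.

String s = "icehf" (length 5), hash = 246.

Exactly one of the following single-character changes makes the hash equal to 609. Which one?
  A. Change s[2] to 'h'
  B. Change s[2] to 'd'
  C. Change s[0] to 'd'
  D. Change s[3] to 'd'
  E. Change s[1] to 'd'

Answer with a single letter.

Answer: A

Derivation:
Option A: s[2]='e'->'h', delta=(8-5)*11^2 mod 1009 = 363, hash=246+363 mod 1009 = 609 <-- target
Option B: s[2]='e'->'d', delta=(4-5)*11^2 mod 1009 = 888, hash=246+888 mod 1009 = 125
Option C: s[0]='i'->'d', delta=(4-9)*11^4 mod 1009 = 452, hash=246+452 mod 1009 = 698
Option D: s[3]='h'->'d', delta=(4-8)*11^1 mod 1009 = 965, hash=246+965 mod 1009 = 202
Option E: s[1]='c'->'d', delta=(4-3)*11^3 mod 1009 = 322, hash=246+322 mod 1009 = 568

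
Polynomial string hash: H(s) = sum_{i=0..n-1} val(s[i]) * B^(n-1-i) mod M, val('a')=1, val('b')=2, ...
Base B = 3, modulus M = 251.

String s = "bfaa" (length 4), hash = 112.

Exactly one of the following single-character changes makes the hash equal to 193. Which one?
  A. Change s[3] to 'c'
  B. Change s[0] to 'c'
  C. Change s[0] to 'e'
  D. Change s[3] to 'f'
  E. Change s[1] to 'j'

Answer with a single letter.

Answer: C

Derivation:
Option A: s[3]='a'->'c', delta=(3-1)*3^0 mod 251 = 2, hash=112+2 mod 251 = 114
Option B: s[0]='b'->'c', delta=(3-2)*3^3 mod 251 = 27, hash=112+27 mod 251 = 139
Option C: s[0]='b'->'e', delta=(5-2)*3^3 mod 251 = 81, hash=112+81 mod 251 = 193 <-- target
Option D: s[3]='a'->'f', delta=(6-1)*3^0 mod 251 = 5, hash=112+5 mod 251 = 117
Option E: s[1]='f'->'j', delta=(10-6)*3^2 mod 251 = 36, hash=112+36 mod 251 = 148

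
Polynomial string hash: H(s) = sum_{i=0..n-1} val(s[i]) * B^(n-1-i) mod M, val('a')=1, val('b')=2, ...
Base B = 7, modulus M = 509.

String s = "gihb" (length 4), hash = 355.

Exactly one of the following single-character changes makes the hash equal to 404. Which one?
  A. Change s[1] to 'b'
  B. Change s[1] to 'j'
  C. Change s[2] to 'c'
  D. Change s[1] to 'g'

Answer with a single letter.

Answer: B

Derivation:
Option A: s[1]='i'->'b', delta=(2-9)*7^2 mod 509 = 166, hash=355+166 mod 509 = 12
Option B: s[1]='i'->'j', delta=(10-9)*7^2 mod 509 = 49, hash=355+49 mod 509 = 404 <-- target
Option C: s[2]='h'->'c', delta=(3-8)*7^1 mod 509 = 474, hash=355+474 mod 509 = 320
Option D: s[1]='i'->'g', delta=(7-9)*7^2 mod 509 = 411, hash=355+411 mod 509 = 257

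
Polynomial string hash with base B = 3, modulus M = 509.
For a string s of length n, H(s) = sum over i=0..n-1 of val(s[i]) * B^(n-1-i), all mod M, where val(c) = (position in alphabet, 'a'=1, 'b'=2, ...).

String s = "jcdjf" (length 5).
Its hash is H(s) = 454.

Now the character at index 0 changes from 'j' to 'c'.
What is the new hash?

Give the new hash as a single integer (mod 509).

val('j') = 10, val('c') = 3
Position k = 0, exponent = n-1-k = 4
B^4 mod M = 3^4 mod 509 = 81
Delta = (3 - 10) * 81 mod 509 = 451
New hash = (454 + 451) mod 509 = 396

Answer: 396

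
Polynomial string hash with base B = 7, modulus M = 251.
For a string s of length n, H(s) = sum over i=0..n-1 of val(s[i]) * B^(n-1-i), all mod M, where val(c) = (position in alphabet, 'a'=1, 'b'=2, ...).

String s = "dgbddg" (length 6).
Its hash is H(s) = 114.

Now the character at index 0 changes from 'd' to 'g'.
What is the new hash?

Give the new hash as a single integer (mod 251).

val('d') = 4, val('g') = 7
Position k = 0, exponent = n-1-k = 5
B^5 mod M = 7^5 mod 251 = 241
Delta = (7 - 4) * 241 mod 251 = 221
New hash = (114 + 221) mod 251 = 84

Answer: 84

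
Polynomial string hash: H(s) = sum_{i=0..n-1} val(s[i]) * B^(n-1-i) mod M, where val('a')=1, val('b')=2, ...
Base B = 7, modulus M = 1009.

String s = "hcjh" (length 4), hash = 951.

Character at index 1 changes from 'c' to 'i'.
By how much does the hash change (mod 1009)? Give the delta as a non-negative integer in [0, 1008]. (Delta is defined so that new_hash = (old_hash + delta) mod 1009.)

Delta formula: (val(new) - val(old)) * B^(n-1-k) mod M
  val('i') - val('c') = 9 - 3 = 6
  B^(n-1-k) = 7^2 mod 1009 = 49
  Delta = 6 * 49 mod 1009 = 294

Answer: 294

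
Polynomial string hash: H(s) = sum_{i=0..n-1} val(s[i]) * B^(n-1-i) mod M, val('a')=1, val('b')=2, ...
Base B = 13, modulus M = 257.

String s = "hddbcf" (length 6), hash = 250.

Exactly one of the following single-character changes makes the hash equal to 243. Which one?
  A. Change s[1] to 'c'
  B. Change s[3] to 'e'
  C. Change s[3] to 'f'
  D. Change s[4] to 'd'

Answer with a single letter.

Option A: s[1]='d'->'c', delta=(3-4)*13^4 mod 257 = 223, hash=250+223 mod 257 = 216
Option B: s[3]='b'->'e', delta=(5-2)*13^2 mod 257 = 250, hash=250+250 mod 257 = 243 <-- target
Option C: s[3]='b'->'f', delta=(6-2)*13^2 mod 257 = 162, hash=250+162 mod 257 = 155
Option D: s[4]='c'->'d', delta=(4-3)*13^1 mod 257 = 13, hash=250+13 mod 257 = 6

Answer: B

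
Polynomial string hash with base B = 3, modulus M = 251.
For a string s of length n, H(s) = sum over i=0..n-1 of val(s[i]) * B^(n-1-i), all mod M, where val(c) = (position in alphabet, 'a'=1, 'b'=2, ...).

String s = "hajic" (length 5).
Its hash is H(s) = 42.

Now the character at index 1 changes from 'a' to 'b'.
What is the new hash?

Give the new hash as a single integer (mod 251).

Answer: 69

Derivation:
val('a') = 1, val('b') = 2
Position k = 1, exponent = n-1-k = 3
B^3 mod M = 3^3 mod 251 = 27
Delta = (2 - 1) * 27 mod 251 = 27
New hash = (42 + 27) mod 251 = 69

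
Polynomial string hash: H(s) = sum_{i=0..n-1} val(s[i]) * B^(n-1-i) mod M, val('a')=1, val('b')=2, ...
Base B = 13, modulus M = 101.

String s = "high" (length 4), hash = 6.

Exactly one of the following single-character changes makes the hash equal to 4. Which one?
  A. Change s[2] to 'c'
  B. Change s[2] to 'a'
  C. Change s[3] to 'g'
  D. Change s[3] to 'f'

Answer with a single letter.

Answer: D

Derivation:
Option A: s[2]='g'->'c', delta=(3-7)*13^1 mod 101 = 49, hash=6+49 mod 101 = 55
Option B: s[2]='g'->'a', delta=(1-7)*13^1 mod 101 = 23, hash=6+23 mod 101 = 29
Option C: s[3]='h'->'g', delta=(7-8)*13^0 mod 101 = 100, hash=6+100 mod 101 = 5
Option D: s[3]='h'->'f', delta=(6-8)*13^0 mod 101 = 99, hash=6+99 mod 101 = 4 <-- target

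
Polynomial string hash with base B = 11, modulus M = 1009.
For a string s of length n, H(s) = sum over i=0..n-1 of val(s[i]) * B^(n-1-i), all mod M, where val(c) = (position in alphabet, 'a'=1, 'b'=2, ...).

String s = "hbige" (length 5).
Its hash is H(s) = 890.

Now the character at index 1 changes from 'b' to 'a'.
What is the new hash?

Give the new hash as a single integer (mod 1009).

Answer: 568

Derivation:
val('b') = 2, val('a') = 1
Position k = 1, exponent = n-1-k = 3
B^3 mod M = 11^3 mod 1009 = 322
Delta = (1 - 2) * 322 mod 1009 = 687
New hash = (890 + 687) mod 1009 = 568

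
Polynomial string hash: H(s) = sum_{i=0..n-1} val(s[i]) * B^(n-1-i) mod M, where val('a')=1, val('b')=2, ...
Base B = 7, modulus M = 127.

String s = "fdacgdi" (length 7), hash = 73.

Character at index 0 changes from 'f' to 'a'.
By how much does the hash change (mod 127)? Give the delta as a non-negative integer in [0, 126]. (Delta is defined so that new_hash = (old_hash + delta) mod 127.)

Answer: 19

Derivation:
Delta formula: (val(new) - val(old)) * B^(n-1-k) mod M
  val('a') - val('f') = 1 - 6 = -5
  B^(n-1-k) = 7^6 mod 127 = 47
  Delta = -5 * 47 mod 127 = 19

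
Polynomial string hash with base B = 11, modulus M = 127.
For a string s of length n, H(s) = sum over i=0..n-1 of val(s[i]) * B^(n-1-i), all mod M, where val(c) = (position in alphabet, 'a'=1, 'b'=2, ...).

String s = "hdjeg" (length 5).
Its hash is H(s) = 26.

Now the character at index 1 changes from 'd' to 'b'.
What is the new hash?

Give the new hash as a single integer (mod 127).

Answer: 31

Derivation:
val('d') = 4, val('b') = 2
Position k = 1, exponent = n-1-k = 3
B^3 mod M = 11^3 mod 127 = 61
Delta = (2 - 4) * 61 mod 127 = 5
New hash = (26 + 5) mod 127 = 31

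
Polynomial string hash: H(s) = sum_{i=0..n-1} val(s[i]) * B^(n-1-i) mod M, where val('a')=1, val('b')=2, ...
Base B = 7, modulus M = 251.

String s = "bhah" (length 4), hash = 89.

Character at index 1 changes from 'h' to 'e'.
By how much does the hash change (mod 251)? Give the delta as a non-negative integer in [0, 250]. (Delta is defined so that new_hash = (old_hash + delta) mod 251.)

Delta formula: (val(new) - val(old)) * B^(n-1-k) mod M
  val('e') - val('h') = 5 - 8 = -3
  B^(n-1-k) = 7^2 mod 251 = 49
  Delta = -3 * 49 mod 251 = 104

Answer: 104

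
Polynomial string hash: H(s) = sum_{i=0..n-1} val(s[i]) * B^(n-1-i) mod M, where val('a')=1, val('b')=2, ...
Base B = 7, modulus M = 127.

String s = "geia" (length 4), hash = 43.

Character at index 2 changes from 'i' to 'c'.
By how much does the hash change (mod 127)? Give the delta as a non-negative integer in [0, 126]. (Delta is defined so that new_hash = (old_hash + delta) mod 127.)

Delta formula: (val(new) - val(old)) * B^(n-1-k) mod M
  val('c') - val('i') = 3 - 9 = -6
  B^(n-1-k) = 7^1 mod 127 = 7
  Delta = -6 * 7 mod 127 = 85

Answer: 85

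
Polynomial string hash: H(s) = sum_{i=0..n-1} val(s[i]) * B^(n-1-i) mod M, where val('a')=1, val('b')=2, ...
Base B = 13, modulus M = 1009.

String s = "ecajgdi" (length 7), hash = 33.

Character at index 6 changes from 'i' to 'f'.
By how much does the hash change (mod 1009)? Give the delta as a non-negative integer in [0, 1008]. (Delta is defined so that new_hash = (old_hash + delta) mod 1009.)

Answer: 1006

Derivation:
Delta formula: (val(new) - val(old)) * B^(n-1-k) mod M
  val('f') - val('i') = 6 - 9 = -3
  B^(n-1-k) = 13^0 mod 1009 = 1
  Delta = -3 * 1 mod 1009 = 1006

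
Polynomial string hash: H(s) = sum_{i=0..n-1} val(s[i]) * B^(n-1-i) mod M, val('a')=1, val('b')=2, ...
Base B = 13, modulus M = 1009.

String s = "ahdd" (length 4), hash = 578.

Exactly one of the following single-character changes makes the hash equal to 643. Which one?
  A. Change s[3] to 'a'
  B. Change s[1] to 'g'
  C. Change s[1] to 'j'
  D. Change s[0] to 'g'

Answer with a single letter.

Answer: D

Derivation:
Option A: s[3]='d'->'a', delta=(1-4)*13^0 mod 1009 = 1006, hash=578+1006 mod 1009 = 575
Option B: s[1]='h'->'g', delta=(7-8)*13^2 mod 1009 = 840, hash=578+840 mod 1009 = 409
Option C: s[1]='h'->'j', delta=(10-8)*13^2 mod 1009 = 338, hash=578+338 mod 1009 = 916
Option D: s[0]='a'->'g', delta=(7-1)*13^3 mod 1009 = 65, hash=578+65 mod 1009 = 643 <-- target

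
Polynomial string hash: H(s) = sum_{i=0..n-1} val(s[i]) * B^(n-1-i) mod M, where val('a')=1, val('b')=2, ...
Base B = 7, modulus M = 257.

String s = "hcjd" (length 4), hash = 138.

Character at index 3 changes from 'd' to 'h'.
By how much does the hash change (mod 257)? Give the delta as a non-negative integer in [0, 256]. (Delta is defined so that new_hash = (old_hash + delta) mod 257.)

Answer: 4

Derivation:
Delta formula: (val(new) - val(old)) * B^(n-1-k) mod M
  val('h') - val('d') = 8 - 4 = 4
  B^(n-1-k) = 7^0 mod 257 = 1
  Delta = 4 * 1 mod 257 = 4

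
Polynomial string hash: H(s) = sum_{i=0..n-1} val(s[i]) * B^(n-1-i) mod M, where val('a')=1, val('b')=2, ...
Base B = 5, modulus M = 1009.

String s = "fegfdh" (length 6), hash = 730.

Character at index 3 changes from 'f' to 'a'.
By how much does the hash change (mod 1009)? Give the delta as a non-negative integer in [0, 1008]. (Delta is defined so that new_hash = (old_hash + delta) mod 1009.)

Answer: 884

Derivation:
Delta formula: (val(new) - val(old)) * B^(n-1-k) mod M
  val('a') - val('f') = 1 - 6 = -5
  B^(n-1-k) = 5^2 mod 1009 = 25
  Delta = -5 * 25 mod 1009 = 884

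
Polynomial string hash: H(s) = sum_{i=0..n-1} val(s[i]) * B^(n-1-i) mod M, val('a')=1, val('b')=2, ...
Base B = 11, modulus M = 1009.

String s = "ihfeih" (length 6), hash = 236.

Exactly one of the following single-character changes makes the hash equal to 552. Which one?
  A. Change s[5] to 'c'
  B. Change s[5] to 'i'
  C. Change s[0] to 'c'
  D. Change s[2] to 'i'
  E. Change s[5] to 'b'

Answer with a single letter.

Option A: s[5]='h'->'c', delta=(3-8)*11^0 mod 1009 = 1004, hash=236+1004 mod 1009 = 231
Option B: s[5]='h'->'i', delta=(9-8)*11^0 mod 1009 = 1, hash=236+1 mod 1009 = 237
Option C: s[0]='i'->'c', delta=(3-9)*11^5 mod 1009 = 316, hash=236+316 mod 1009 = 552 <-- target
Option D: s[2]='f'->'i', delta=(9-6)*11^3 mod 1009 = 966, hash=236+966 mod 1009 = 193
Option E: s[5]='h'->'b', delta=(2-8)*11^0 mod 1009 = 1003, hash=236+1003 mod 1009 = 230

Answer: C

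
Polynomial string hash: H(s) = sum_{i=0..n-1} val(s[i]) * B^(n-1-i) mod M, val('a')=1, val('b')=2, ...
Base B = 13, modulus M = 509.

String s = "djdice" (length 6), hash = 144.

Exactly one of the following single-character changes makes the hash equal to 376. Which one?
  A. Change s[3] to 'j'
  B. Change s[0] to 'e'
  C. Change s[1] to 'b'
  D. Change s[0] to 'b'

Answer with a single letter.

Answer: B

Derivation:
Option A: s[3]='i'->'j', delta=(10-9)*13^2 mod 509 = 169, hash=144+169 mod 509 = 313
Option B: s[0]='d'->'e', delta=(5-4)*13^5 mod 509 = 232, hash=144+232 mod 509 = 376 <-- target
Option C: s[1]='j'->'b', delta=(2-10)*13^4 mod 509 = 53, hash=144+53 mod 509 = 197
Option D: s[0]='d'->'b', delta=(2-4)*13^5 mod 509 = 45, hash=144+45 mod 509 = 189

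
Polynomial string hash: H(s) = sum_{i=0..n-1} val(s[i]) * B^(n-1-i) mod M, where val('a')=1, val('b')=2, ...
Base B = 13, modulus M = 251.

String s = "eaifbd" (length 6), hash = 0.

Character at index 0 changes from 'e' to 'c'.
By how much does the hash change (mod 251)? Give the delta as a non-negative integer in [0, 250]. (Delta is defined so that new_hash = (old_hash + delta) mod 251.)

Delta formula: (val(new) - val(old)) * B^(n-1-k) mod M
  val('c') - val('e') = 3 - 5 = -2
  B^(n-1-k) = 13^5 mod 251 = 64
  Delta = -2 * 64 mod 251 = 123

Answer: 123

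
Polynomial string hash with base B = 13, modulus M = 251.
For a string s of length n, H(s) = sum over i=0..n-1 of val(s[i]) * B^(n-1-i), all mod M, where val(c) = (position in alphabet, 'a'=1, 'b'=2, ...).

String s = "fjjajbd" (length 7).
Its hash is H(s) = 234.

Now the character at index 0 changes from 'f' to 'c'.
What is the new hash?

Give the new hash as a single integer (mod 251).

Answer: 248

Derivation:
val('f') = 6, val('c') = 3
Position k = 0, exponent = n-1-k = 6
B^6 mod M = 13^6 mod 251 = 79
Delta = (3 - 6) * 79 mod 251 = 14
New hash = (234 + 14) mod 251 = 248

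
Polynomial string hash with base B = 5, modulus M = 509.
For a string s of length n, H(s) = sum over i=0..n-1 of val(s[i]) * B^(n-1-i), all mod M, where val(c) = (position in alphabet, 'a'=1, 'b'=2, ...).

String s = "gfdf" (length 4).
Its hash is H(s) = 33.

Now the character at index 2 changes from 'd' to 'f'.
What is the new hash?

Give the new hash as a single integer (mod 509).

Answer: 43

Derivation:
val('d') = 4, val('f') = 6
Position k = 2, exponent = n-1-k = 1
B^1 mod M = 5^1 mod 509 = 5
Delta = (6 - 4) * 5 mod 509 = 10
New hash = (33 + 10) mod 509 = 43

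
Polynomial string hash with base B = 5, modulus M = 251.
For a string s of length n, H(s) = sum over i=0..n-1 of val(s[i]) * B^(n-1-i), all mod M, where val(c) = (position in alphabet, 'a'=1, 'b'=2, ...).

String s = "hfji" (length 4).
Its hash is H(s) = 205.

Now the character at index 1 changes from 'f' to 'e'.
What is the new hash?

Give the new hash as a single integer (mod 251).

Answer: 180

Derivation:
val('f') = 6, val('e') = 5
Position k = 1, exponent = n-1-k = 2
B^2 mod M = 5^2 mod 251 = 25
Delta = (5 - 6) * 25 mod 251 = 226
New hash = (205 + 226) mod 251 = 180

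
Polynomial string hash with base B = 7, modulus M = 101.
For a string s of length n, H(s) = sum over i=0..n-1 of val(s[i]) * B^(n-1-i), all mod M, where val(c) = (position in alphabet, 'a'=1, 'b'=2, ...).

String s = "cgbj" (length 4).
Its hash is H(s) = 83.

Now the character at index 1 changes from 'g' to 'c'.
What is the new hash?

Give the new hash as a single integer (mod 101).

val('g') = 7, val('c') = 3
Position k = 1, exponent = n-1-k = 2
B^2 mod M = 7^2 mod 101 = 49
Delta = (3 - 7) * 49 mod 101 = 6
New hash = (83 + 6) mod 101 = 89

Answer: 89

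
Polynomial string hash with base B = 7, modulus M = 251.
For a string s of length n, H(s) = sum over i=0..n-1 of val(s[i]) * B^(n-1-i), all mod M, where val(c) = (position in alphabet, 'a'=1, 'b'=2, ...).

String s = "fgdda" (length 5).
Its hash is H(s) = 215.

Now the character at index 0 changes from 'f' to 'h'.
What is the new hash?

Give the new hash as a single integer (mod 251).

val('f') = 6, val('h') = 8
Position k = 0, exponent = n-1-k = 4
B^4 mod M = 7^4 mod 251 = 142
Delta = (8 - 6) * 142 mod 251 = 33
New hash = (215 + 33) mod 251 = 248

Answer: 248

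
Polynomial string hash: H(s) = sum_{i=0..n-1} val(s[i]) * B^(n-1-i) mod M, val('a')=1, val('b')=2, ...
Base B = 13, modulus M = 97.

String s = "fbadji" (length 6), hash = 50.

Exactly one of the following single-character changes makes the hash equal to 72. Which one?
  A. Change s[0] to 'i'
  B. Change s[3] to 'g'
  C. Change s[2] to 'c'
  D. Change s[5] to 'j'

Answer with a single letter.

Answer: B

Derivation:
Option A: s[0]='f'->'i', delta=(9-6)*13^5 mod 97 = 28, hash=50+28 mod 97 = 78
Option B: s[3]='d'->'g', delta=(7-4)*13^2 mod 97 = 22, hash=50+22 mod 97 = 72 <-- target
Option C: s[2]='a'->'c', delta=(3-1)*13^3 mod 97 = 29, hash=50+29 mod 97 = 79
Option D: s[5]='i'->'j', delta=(10-9)*13^0 mod 97 = 1, hash=50+1 mod 97 = 51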